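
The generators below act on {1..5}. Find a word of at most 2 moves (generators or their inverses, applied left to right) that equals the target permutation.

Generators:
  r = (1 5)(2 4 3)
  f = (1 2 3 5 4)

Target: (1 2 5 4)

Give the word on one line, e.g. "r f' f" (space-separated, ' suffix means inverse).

f' r'

  after f': (1 4 5 3 2)
  after r': (1 2 5 4)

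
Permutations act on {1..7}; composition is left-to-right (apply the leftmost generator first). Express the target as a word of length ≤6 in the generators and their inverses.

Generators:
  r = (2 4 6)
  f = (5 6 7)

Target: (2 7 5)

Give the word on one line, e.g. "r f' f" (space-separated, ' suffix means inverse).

r r f r' r'

  after r: (2 4 6)
  after r: (2 6 4)
  after f: (2 7 5 6 4)
  after r': (2 7 5 4 6)
  after r': (2 7 5)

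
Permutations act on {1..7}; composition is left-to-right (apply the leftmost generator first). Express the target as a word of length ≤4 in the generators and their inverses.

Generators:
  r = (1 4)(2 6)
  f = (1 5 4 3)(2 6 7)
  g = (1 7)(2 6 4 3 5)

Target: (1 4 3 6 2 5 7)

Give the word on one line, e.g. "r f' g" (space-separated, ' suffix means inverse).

f f f g'

  after f: (1 5 4 3)(2 6 7)
  after f: (1 4)(2 7 6)(3 5)
  after f: (1 3 4 5)
  after g': (1 4 3 6 2 5 7)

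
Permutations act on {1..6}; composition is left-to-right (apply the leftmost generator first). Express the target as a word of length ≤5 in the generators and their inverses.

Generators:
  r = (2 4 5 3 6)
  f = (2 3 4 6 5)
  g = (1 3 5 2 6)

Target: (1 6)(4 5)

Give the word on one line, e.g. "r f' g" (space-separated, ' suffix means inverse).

  after g: (1 3 5 2 6)
  after f': (1 2 4 3 6)
  after r': (1 6)(4 5)

g f' r'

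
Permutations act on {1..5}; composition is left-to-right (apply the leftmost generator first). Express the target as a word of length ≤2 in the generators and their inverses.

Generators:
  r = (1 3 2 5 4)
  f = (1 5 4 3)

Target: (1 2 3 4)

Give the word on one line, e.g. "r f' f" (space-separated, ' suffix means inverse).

  after f: (1 5 4 3)
  after r': (1 2 3 4)

f r'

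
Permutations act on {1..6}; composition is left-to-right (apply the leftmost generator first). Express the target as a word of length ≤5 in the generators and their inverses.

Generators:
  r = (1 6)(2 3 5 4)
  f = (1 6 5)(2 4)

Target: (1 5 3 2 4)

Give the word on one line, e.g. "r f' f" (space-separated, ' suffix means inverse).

r' f' f'

  after r': (1 6)(2 4 5 3)
  after f': (3 4 6 5)
  after f': (1 5 3 2 4)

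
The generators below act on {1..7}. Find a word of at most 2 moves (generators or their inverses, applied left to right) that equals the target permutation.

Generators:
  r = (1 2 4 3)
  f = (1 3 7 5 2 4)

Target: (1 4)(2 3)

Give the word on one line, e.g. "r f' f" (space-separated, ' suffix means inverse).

r r

  after r: (1 2 4 3)
  after r: (1 4)(2 3)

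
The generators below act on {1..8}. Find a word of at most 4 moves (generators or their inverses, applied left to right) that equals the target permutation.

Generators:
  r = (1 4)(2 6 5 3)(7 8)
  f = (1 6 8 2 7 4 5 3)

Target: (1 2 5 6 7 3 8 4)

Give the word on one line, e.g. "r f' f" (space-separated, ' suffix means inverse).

  after f: (1 6 8 2 7 4 5 3)
  after f: (1 8 7 5)(2 4 3 6)
  after f: (1 2 5 6 7 3 8 4)

f f f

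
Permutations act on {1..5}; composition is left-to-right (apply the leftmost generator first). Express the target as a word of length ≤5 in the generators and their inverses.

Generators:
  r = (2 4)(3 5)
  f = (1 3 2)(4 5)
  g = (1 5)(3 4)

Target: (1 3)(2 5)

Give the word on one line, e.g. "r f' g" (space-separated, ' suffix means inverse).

  after r': (2 4)(3 5)
  after g: (1 5 4 2 3)
  after r: (1 3)(2 5)
  after r: (1 5 4 2 3)
  after r: (1 3)(2 5)

r' g r r r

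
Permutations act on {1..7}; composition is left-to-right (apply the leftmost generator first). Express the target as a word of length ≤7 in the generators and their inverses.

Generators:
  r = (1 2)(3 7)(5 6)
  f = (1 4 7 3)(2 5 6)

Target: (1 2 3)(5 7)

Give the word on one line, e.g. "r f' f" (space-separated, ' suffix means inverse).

  after r': (1 2)(3 7)(5 6)
  after f: (1 5 2 4 7)
  after r: (1 6 5)(2 4 3 7)
  after f': (1 5 3 4 7 6 2)
  after f': (1 2 3)(5 7)

r' f r f' f'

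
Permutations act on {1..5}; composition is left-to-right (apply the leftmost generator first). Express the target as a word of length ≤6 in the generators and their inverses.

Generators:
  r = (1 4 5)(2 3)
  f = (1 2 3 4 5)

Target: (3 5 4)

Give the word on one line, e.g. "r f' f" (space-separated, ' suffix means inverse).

  after f: (1 2 3 4 5)
  after r: (1 3 5 4)
  after f: (1 4 2 3)
  after r': (3 5 4)

f r f r'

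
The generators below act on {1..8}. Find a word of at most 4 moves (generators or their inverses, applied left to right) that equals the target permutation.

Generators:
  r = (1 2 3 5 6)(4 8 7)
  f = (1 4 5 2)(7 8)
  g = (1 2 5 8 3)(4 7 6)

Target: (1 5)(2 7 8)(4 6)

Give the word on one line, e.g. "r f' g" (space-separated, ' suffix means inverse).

f r' g r'

  after f: (1 4 5 2)(7 8)
  after r': (1 7 4 3 2 6 5)
  after g: (1 6 8 3 5 2 4)
  after r': (1 5)(2 7 8)(4 6)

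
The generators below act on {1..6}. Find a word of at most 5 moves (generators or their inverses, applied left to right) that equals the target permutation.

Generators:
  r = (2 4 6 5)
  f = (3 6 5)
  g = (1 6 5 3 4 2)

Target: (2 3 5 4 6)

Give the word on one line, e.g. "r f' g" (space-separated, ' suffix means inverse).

r' r' f'

  after r': (2 5 6 4)
  after r': (2 6)(4 5)
  after f': (2 3 5 4 6)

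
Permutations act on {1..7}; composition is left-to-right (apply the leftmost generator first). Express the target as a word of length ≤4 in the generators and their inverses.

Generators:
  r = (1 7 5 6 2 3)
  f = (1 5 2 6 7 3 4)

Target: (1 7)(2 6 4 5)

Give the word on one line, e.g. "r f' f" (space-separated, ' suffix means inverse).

r' r' f f

  after r': (1 3 2 6 5 7)
  after r': (1 2 5)(3 6 7)
  after f: (1 6 3 7 4)
  after f: (1 7)(2 6 4 5)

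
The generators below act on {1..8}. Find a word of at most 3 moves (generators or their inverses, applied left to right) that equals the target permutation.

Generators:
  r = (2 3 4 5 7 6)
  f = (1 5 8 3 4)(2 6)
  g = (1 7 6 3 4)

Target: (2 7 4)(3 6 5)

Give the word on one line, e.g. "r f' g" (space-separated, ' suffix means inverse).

  after r': (2 6 7 5 4 3)
  after r': (2 7 4)(3 6 5)

r' r'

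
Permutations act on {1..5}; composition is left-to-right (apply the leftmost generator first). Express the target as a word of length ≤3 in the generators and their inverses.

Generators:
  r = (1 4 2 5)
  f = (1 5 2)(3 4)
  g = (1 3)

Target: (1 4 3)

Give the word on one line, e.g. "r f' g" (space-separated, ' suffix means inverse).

  after f': (1 2 5)(3 4)
  after r': (1 4 3)

f' r'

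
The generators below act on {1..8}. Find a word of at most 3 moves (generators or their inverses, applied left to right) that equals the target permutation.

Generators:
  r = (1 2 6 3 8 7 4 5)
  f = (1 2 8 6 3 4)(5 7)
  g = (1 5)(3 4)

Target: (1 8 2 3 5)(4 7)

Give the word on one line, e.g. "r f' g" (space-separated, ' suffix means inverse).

g f r'

  after g: (1 5)(3 4)
  after f: (1 7 5 2 8 6 3)
  after r': (1 8 2 3 5)(4 7)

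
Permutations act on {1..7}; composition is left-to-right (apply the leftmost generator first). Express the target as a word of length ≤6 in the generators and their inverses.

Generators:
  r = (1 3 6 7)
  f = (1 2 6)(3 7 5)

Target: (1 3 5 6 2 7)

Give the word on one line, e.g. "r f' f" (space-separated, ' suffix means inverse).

  after f: (1 2 6)(3 7 5)
  after r: (1 2 7 5 6 3)
  after r: (1 2)(5 7)
  after f': (2 6)(3 5)
  after r: (1 3 5 6 2 7)

f r r f' r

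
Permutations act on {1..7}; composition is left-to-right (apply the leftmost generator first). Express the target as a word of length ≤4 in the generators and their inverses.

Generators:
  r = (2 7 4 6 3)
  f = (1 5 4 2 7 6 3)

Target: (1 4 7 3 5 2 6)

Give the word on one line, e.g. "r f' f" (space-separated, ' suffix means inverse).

  after f: (1 5 4 2 7 6 3)
  after f: (1 4 7 3 5 2 6)

f f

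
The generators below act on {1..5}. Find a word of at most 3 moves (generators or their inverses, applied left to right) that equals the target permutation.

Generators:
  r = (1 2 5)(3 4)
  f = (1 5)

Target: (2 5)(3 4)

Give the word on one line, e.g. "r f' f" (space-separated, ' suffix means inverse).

  after f': (1 5)
  after r: (2 5)(3 4)

f' r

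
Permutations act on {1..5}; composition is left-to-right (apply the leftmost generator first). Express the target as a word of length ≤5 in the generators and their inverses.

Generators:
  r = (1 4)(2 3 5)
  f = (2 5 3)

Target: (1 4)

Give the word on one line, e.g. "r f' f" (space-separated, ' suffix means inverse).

  after f': (2 3 5)
  after r': (1 4)
  after f: (1 4)(2 5 3)
  after r': (2 3 5)
  after r': (1 4)

f' r' f r' r'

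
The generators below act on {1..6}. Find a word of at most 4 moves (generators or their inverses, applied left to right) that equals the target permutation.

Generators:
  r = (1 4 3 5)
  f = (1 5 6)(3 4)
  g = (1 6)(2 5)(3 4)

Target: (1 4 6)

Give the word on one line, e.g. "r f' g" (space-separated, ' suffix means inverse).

  after g: (1 6)(2 5)(3 4)
  after f': (1 5 2)
  after r': (1 3 4)(2 5)
  after g': (1 4 6)

g f' r' g'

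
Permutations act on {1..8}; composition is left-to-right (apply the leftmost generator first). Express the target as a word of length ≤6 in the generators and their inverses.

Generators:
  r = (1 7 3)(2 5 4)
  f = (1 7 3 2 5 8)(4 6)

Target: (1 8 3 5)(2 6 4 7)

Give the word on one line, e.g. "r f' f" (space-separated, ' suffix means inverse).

  after r': (1 3 7)(2 4 5)
  after f: (1 2 6 4 8)
  after f: (1 5 8 7 3 2 4)
  after f: (1 8 3 5)(2 6 4 7)

r' f f f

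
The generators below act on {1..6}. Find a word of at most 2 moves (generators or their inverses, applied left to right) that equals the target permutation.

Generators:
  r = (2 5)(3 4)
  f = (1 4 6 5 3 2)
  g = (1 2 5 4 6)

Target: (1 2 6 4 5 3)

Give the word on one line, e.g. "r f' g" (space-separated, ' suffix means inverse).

r f'

  after r: (2 5)(3 4)
  after f': (1 2 6 4 5 3)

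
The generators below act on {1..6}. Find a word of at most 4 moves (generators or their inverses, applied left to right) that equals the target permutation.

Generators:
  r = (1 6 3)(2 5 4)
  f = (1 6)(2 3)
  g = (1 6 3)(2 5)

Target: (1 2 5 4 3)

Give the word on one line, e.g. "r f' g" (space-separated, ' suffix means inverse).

  after g': (1 3 6)(2 5)
  after g': (1 6 3)
  after r: (1 3 6)(2 5 4)
  after f: (1 2 5 4 3)

g' g' r f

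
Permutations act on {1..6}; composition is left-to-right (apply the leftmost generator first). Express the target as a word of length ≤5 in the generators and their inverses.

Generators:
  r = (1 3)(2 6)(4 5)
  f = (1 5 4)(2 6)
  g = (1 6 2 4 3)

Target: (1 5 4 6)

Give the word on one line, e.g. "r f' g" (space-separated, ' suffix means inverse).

f g r f'

  after f: (1 5 4)(2 6)
  after g: (1 5 3)(4 6)
  after r: (1 4 2 6 5)
  after f': (1 5 4 6)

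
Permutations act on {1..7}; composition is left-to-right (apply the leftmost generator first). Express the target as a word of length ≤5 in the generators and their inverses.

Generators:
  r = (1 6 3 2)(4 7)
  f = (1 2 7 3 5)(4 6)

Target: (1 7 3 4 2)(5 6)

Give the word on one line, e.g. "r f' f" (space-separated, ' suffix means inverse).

r f r

  after r: (1 6 3 2)(4 7)
  after f: (1 4 3 7 6 5)
  after r: (1 7 3 4 2)(5 6)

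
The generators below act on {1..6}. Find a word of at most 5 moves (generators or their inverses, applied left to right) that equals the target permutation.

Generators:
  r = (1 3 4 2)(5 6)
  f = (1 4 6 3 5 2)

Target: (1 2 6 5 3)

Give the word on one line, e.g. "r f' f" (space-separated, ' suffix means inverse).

  after f: (1 4 6 3 5 2)
  after r: (1 2 3 6 4 5)
  after f: (2 5 4)
  after r': (1 2 6 5 3)

f r f r'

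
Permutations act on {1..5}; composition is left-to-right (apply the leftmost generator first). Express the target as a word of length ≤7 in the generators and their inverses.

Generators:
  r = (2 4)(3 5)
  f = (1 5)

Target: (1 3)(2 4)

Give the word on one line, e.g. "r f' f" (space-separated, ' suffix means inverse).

  after f': (1 5)
  after r': (1 3 5)(2 4)
  after f': (1 3)(2 4)
  after r: (1 5 3)
  after r: (1 3)(2 4)

f' r' f' r r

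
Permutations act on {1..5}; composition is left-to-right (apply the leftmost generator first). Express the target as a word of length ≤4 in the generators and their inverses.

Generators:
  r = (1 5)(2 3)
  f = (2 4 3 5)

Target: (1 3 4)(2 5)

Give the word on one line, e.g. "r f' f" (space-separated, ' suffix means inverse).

f f r f'

  after f: (2 4 3 5)
  after f: (2 3)(4 5)
  after r: (1 5 4)
  after f': (1 3 4)(2 5)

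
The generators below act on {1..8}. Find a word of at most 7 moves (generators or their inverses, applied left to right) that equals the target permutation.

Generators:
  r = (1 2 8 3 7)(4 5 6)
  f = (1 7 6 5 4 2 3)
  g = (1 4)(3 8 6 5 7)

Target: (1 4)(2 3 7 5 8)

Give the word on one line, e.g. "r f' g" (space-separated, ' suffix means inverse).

g' g' f g' r'

  after g': (1 4)(3 7 5 6 8)
  after g': (3 5 8 7 6)
  after f: (1 7 5 8 6)(2 3 4)
  after g': (1 5 3)(2 7 6 4)
  after r': (1 4)(2 3 7 5 8)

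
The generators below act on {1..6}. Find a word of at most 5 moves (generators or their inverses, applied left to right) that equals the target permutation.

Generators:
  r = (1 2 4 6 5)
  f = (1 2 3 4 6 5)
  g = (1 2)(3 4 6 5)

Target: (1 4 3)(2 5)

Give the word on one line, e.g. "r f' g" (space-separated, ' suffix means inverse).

f g' g' r

  after f: (1 2 3 4 6 5)
  after g': (2 5)
  after g': (1 2 6 4 3 5)
  after r: (1 4 3)(2 5)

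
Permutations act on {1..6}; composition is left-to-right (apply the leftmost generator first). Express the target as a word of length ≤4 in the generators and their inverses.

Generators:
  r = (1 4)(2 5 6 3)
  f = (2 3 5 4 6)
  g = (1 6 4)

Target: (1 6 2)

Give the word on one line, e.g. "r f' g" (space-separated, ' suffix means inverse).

  after f': (2 6 4 5 3)
  after g': (1 4 5 3 2)
  after f: (1 6 2)

f' g' f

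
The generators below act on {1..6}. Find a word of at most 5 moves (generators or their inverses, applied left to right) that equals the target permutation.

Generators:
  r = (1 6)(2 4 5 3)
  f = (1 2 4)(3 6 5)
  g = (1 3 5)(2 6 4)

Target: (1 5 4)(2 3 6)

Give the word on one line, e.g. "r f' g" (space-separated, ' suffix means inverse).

r r g'

  after r: (1 6)(2 4 5 3)
  after r: (2 5)(3 4)
  after g': (1 5 4)(2 3 6)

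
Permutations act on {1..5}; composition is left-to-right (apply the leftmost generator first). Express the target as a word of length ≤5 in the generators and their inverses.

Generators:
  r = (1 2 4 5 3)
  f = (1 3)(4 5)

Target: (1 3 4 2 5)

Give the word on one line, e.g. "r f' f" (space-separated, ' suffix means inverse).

r r f r

  after r: (1 2 4 5 3)
  after r: (1 4 3 2 5)
  after f: (1 5 3 2 4)
  after r: (1 3 4 2 5)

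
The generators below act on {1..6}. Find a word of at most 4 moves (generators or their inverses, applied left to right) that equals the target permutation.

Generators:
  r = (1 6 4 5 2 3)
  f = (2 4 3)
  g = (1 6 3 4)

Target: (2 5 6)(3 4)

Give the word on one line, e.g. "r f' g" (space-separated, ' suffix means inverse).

g' r' f g'

  after g': (1 4 3 6)
  after r': (1 6 3)(2 5 4)
  after f: (1 6 2 5 3)
  after g': (2 5 6)(3 4)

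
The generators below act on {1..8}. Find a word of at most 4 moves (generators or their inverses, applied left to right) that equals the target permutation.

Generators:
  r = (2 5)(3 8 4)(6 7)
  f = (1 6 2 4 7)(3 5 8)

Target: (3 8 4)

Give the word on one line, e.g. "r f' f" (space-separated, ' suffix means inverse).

r' r'

  after r': (2 5)(3 4 8)(6 7)
  after r': (3 8 4)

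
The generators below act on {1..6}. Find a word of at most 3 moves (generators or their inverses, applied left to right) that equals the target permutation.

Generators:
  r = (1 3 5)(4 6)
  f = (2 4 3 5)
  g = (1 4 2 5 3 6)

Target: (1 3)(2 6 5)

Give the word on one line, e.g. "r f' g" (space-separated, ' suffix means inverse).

g r g'

  after g: (1 4 2 5 3 6)
  after r: (1 6 3 4 2)
  after g': (1 3)(2 6 5)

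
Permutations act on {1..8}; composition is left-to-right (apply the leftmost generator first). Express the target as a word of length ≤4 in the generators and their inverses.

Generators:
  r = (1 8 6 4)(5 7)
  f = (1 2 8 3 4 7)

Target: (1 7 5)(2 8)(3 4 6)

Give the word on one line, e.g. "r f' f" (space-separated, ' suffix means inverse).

r' f

  after r': (1 4 6 8)(5 7)
  after f: (1 7 5)(2 8)(3 4 6)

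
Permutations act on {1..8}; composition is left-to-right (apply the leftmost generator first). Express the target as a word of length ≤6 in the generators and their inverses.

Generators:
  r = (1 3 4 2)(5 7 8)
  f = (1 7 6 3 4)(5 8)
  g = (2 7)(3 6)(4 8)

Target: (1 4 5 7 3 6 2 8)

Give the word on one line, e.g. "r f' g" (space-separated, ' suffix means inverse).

  after g: (2 7)(3 6)(4 8)
  after r': (1 2 5 8 3 6)(4 7)
  after r': (1 4 5 7 3 6 2 8)
  after g': (1 8)(2 4 5)(6 7)
  after g': (1 4 5 7 3 6 2 8)

g r' r' g' g'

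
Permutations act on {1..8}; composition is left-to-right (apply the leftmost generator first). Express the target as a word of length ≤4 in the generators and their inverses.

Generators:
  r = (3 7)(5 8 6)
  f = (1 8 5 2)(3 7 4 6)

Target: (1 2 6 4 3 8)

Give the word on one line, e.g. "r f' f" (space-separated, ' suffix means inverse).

  after f': (1 2 5 8)(3 6 4 7)
  after r': (1 2 6 4 3 8)

f' r'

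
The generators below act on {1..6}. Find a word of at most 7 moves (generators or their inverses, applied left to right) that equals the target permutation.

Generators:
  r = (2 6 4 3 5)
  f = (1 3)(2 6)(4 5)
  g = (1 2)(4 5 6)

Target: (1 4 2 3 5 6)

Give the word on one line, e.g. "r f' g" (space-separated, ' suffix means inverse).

  after f': (1 3)(2 6)(4 5)
  after r: (1 5 3)(2 4)
  after f: (1 4 6 2 5)
  after g': (1 6)(2 4 5)
  after r: (1 4 2 3 5 6)

f' r f g' r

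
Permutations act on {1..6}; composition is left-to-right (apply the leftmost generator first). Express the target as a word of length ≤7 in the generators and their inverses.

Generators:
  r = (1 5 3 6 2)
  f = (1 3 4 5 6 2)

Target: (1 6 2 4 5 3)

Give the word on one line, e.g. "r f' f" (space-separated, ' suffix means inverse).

  after f: (1 3 4 5 6 2)
  after f: (1 4 6)(2 3 5)
  after r': (1 4 3)(2 5 6)
  after f': (1 3 2 4)
  after r: (1 6 2 4 5 3)

f f r' f' r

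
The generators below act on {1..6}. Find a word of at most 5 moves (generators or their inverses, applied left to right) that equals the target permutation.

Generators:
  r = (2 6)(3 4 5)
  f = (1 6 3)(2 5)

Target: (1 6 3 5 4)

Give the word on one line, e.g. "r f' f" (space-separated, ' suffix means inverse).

  after r: (2 6)(3 4 5)
  after r: (3 5 4)
  after f': (1 3 2 5 4 6)
  after f': (1 6 3 5 4)

r r f' f'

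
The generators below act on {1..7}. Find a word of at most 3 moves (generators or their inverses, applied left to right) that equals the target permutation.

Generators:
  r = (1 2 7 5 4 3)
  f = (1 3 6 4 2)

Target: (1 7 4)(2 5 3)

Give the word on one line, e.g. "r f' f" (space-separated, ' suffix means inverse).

r r

  after r: (1 2 7 5 4 3)
  after r: (1 7 4)(2 5 3)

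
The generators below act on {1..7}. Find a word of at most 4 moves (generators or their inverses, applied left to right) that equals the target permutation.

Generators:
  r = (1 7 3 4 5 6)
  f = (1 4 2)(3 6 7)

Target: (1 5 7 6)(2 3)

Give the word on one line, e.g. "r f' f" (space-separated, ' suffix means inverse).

  after f': (1 2 4)(3 7 6)
  after r': (1 2 3)(4 6 7 5)
  after f': (1 4 3 2 7 5)
  after r: (1 5 7 6)(2 3)

f' r' f' r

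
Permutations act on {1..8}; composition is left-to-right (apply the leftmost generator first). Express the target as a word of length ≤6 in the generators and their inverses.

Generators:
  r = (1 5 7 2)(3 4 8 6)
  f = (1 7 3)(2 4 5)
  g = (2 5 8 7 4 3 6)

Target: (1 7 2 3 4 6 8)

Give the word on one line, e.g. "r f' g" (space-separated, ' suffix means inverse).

r g' g' g' f'

  after r: (1 5 7 2)(3 4 8 6)
  after g': (1 2)(3 7 6 4 5 8)
  after g': (1 6 7 3 8 4 2)
  after g': (1 3 5 2)(4 6 8 7)
  after f': (1 7 2 3 4 6 8)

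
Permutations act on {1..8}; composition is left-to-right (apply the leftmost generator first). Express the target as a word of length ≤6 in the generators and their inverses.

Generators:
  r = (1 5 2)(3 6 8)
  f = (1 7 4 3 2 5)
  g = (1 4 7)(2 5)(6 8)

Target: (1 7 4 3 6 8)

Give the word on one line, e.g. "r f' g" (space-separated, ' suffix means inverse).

g' r' f' g'

  after g': (1 7 4)(2 5)(6 8)
  after r': (1 7 4 2)(3 8)
  after f': (2 5)(3 8 4)
  after g': (1 7 4 3 6 8)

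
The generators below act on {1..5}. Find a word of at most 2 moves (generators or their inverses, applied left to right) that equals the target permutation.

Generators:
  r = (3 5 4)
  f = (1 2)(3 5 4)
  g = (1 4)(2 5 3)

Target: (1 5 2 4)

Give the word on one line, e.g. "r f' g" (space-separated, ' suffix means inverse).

  after g': (1 4)(2 3 5)
  after r': (1 5 2 4)

g' r'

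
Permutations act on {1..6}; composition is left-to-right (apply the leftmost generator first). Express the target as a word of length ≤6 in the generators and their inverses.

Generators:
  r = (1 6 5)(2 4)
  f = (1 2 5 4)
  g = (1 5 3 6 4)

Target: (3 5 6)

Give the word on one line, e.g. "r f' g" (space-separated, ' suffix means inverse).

  after g': (1 4 6 3 5)
  after f': (1 5 4 6 3 2)
  after r': (1 6 3 4)(2 5)
  after f: (1 6 3)(2 4)
  after r': (3 5 6)

g' f' r' f r'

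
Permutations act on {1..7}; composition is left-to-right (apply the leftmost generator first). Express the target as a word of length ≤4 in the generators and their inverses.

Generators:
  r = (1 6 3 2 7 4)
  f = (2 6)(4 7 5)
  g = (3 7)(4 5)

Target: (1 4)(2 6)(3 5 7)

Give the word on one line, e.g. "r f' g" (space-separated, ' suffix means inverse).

  after r': (1 4 7 2 3 6)
  after f': (1 5 7 6)(2 3)
  after r: (1 5 4)(3 7)
  after f: (1 4)(2 6)(3 5 7)

r' f' r f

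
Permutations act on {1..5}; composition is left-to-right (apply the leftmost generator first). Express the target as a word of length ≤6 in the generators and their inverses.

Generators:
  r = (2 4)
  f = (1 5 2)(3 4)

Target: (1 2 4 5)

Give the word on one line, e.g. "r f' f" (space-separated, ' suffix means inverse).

r' f f r' r'

  after r': (2 4)
  after f: (1 5 2 3 4)
  after f: (1 2 4 5)
  after r': (1 4 5)
  after r': (1 2 4 5)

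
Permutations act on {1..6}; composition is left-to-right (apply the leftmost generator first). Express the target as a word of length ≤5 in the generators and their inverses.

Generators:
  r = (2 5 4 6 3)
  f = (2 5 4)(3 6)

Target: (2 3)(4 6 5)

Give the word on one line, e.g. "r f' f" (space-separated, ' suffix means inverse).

r' f r

  after r': (2 3 6 4 5)
  after f: (2 6)
  after r: (2 3)(4 6 5)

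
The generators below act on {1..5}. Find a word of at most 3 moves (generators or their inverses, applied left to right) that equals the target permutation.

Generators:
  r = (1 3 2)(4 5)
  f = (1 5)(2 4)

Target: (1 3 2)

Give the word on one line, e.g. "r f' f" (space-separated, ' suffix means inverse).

r' r'

  after r': (1 2 3)(4 5)
  after r': (1 3 2)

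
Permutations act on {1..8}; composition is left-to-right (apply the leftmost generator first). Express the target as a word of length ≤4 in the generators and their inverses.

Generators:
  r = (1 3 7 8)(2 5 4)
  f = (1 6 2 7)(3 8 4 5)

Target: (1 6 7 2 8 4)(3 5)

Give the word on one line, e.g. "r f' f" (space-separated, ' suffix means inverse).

  after r': (1 8 7 3)(2 4 5)
  after r': (1 7)(2 5 4)(3 8)
  after f': (1 2 4 6)(5 8)
  after f': (1 6 7 2 8 4)(3 5)

r' r' f' f'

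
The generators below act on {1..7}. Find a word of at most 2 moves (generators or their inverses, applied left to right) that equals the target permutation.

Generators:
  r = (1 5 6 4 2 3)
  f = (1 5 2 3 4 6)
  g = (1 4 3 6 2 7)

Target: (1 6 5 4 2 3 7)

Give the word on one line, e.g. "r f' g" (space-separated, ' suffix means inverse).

r' g

  after r': (1 3 2 4 6 5)
  after g: (1 6 5 4 2 3 7)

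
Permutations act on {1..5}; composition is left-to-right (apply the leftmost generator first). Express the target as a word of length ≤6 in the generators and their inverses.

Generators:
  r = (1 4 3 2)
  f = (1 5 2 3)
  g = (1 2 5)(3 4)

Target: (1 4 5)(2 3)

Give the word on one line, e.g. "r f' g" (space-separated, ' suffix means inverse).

f r' f f g

  after f: (1 5 2 3)
  after r': (1 5 3 2 4)
  after f: (1 2 4 5)
  after f: (1 3)(2 4)
  after g: (1 4 5)(2 3)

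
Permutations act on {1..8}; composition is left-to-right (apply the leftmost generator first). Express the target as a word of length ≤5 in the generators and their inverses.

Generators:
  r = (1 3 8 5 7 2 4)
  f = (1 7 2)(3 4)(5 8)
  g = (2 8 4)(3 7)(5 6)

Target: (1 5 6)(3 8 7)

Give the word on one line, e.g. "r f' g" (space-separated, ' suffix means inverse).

g r' f' r f'

  after g: (2 8 4)(3 7)(5 6)
  after r': (1 4 7)(2 3 5 6 8)
  after f': (1 3 8 7 2 4)(5 6)
  after r: (1 8 2)(3 5 6 7 4)
  after f': (1 5 6)(3 8 7)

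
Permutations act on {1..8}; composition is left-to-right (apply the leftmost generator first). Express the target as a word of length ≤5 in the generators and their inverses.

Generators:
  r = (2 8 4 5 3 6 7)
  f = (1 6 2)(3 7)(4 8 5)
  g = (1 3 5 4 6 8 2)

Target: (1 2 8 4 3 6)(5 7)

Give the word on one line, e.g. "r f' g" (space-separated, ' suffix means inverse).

  after g': (1 2 8 6 4 5 3)
  after r: (1 8 7 2 4 3)(5 6)
  after f': (1 4 7 6 8 3 2 5)
  after g: (1 6 2 4 7 8 5 3)
  after f: (1 2 8 4 3 6)(5 7)

g' r f' g f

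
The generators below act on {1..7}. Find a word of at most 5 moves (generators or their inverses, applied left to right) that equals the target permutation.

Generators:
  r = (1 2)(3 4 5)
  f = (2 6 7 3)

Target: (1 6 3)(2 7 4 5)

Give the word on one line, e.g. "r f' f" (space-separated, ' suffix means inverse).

  after f: (2 6 7 3)
  after r: (1 2 6 7 4 5 3)
  after f: (1 6 3)(2 7 4 5)

f r f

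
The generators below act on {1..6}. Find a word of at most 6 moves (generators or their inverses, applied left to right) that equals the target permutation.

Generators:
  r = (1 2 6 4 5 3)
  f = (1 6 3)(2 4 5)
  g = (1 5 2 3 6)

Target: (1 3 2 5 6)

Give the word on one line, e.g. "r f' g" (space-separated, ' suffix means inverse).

  after r': (1 3 5 4 6 2)
  after r': (1 5 6)(2 3 4)
  after f: (1 2)(3 5)
  after g: (1 3 2 5 6)

r' r' f g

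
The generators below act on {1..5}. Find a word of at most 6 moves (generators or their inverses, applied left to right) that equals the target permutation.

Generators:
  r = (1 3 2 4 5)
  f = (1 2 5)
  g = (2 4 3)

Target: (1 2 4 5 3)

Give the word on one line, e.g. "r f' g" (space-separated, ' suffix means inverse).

  after g': (2 3 4)
  after f': (1 5 2 3 4)
  after g': (1 5 3 2 4)
  after f': (1 2 4 5 3)

g' f' g' f'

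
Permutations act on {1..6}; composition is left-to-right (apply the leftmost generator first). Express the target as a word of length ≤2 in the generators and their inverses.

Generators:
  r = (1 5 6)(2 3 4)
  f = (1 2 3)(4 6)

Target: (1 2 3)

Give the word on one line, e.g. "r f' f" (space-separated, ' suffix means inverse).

  after f': (1 3 2)(4 6)
  after f': (1 2 3)

f' f'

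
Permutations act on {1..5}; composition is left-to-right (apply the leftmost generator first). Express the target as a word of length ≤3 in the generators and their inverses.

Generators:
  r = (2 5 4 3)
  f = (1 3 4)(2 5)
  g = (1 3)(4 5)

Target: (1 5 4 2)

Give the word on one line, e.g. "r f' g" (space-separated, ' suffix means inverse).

  after g': (1 3)(4 5)
  after r': (1 4 2 3)
  after g: (1 5 4 2)

g' r' g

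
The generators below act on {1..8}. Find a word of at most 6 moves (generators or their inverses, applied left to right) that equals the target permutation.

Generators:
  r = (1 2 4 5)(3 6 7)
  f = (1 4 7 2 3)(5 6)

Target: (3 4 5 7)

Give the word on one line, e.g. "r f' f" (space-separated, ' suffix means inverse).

r' r' r' f f

  after r': (1 5 4 2)(3 7 6)
  after r': (1 4)(2 5)(3 6 7)
  after r': (1 2 4 5)
  after f: (1 3)(2 7)(4 6 5)
  after f: (3 4 5 7)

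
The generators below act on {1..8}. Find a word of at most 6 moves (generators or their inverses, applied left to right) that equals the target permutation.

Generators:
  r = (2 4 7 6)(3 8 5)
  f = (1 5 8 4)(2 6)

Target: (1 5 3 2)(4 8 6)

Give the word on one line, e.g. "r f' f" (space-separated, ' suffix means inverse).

f r' r' f r'

  after f: (1 5 8 4)(2 6)
  after r': (1 8 2 7 4)(3 5)
  after r': (1 3 8 6 7 2 4)
  after f: (1 3 4 5 8 2)(6 7)
  after r': (1 5 3 2)(4 8 6)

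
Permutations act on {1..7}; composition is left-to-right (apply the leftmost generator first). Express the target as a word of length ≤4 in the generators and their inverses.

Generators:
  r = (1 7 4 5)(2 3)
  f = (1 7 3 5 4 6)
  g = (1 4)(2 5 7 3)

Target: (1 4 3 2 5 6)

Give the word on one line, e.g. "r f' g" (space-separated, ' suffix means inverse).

r' f

  after r': (1 5 4 7)(2 3)
  after f: (1 4 3 2 5 6)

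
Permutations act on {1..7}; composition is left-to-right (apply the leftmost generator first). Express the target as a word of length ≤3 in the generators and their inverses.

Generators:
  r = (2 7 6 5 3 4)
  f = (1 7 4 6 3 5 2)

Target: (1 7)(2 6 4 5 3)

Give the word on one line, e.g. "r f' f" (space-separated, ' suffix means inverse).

  after r': (2 4 3 5 6 7)
  after f: (1 7)(2 6 4 5 3)

r' f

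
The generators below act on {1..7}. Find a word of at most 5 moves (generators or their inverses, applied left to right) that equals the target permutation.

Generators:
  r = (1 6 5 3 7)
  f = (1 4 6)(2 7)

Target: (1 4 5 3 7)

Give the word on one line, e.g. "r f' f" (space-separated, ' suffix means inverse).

  after f': (1 6 4)(2 7)
  after f': (1 4 6)
  after r: (1 4 5 3 7)

f' f' r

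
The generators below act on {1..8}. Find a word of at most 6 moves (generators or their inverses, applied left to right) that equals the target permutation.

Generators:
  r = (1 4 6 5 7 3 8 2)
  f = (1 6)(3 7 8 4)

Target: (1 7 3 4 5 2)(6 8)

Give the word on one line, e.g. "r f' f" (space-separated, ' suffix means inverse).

f' r' f r'

  after f': (1 6)(3 4 8 7)
  after r': (1 4 3)(2 8 5 6)
  after f: (1 3 6 2 4 7 8 5)
  after r': (1 7 3 4 5 2)(6 8)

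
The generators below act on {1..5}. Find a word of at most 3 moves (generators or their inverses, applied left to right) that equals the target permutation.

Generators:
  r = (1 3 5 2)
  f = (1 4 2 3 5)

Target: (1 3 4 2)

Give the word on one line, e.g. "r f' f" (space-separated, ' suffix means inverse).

  after r': (1 2 5 3)
  after f: (1 3 4 2)

r' f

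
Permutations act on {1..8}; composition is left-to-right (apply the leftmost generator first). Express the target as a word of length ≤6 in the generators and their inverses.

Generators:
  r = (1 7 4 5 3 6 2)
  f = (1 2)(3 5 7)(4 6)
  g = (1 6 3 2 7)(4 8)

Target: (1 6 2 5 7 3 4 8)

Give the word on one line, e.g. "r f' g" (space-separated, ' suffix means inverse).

  after g: (1 6 3 2 7)(4 8)
  after r: (1 2 4 8 5 3)
  after r: (2 5 6)(3 7 4 8)
  after f': (1 2 3 5 4 8 7 6)
  after r': (1 6 2 5 7 3 4 8)

g r r f' r'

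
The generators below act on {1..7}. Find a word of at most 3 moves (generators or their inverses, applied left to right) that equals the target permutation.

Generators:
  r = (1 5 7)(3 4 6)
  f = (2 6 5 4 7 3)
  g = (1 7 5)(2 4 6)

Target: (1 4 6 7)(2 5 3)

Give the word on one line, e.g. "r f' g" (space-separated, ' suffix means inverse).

g' f

  after g': (1 5 7)(2 6 4)
  after f: (1 4 6 7)(2 5 3)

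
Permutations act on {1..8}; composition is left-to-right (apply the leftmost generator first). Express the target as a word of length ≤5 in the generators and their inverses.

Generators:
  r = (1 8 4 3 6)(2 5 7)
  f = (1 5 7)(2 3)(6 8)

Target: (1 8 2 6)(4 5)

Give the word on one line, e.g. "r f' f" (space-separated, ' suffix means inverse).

f' r f' r' r'

  after f': (1 7 5)(2 3)(6 8)
  after r: (1 2 6 4 3 5 8)
  after f': (1 3)(2 8 7 5 6 4)
  after r': (1 4 7 2)(3 6 8 5)
  after r': (1 8 2 6)(4 5)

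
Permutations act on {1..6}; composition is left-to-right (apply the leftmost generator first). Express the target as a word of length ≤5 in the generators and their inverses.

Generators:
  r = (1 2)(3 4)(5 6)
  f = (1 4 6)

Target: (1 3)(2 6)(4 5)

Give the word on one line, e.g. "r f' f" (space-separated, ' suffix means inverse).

  after f: (1 4 6)
  after r: (1 3 4 5 6 2)
  after f': (1 3)(2 6)(4 5)

f r f'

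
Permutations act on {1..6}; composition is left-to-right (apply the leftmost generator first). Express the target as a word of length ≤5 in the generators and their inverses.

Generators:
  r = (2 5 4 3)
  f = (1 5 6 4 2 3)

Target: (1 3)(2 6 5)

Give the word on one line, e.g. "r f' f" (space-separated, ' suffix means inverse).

r r f'

  after r: (2 5 4 3)
  after r: (2 4)(3 5)
  after f': (1 3)(2 6 5)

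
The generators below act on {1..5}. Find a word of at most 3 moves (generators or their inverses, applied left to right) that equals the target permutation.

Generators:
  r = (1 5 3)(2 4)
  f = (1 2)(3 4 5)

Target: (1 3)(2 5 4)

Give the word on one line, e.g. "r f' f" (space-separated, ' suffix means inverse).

r f' f'

  after r: (1 5 3)(2 4)
  after f': (1 4)(2 3)
  after f': (1 3)(2 5 4)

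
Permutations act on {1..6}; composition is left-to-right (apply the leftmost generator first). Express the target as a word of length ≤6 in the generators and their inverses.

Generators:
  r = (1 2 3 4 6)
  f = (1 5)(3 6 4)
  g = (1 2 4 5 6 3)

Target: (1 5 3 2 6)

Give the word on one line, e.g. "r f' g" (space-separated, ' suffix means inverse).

g f' g' f r'

  after g: (1 2 4 5 6 3)
  after f': (1 2 6 4)(3 5)
  after g': (2 5 6)(3 4)
  after f: (1 5 4 6 2)
  after r': (1 5 3 2 6)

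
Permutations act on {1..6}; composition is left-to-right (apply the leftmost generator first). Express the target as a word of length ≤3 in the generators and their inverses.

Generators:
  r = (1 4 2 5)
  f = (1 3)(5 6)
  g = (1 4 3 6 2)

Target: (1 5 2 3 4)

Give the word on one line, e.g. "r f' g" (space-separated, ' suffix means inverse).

  after f: (1 3)(5 6)
  after g: (1 6 5 2)(3 4)
  after f': (1 5 2 3 4)

f g f'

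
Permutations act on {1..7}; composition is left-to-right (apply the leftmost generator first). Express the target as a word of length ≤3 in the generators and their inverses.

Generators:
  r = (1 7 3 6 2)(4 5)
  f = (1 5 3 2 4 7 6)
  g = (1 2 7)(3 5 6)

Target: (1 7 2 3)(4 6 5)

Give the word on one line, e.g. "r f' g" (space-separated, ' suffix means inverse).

  after r': (1 2 6 3 7)(4 5)
  after g: (1 7 2 3)(4 6 5)

r' g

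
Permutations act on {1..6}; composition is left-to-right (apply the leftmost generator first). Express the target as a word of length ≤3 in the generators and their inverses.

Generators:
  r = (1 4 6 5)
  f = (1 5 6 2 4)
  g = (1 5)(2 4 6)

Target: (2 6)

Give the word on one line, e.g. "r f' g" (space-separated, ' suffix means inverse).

  after r': (1 5 6 4)
  after f': (2 6)

r' f'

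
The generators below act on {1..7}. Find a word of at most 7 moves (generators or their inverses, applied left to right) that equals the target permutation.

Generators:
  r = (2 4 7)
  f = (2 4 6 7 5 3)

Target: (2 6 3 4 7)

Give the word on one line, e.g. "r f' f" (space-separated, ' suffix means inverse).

f r f' r' r'

  after f: (2 4 6 7 5 3)
  after r: (2 7 5 3 4 6)
  after f': (2 6 3)
  after r': (2 6 3 7 4)
  after r': (2 6 3 4 7)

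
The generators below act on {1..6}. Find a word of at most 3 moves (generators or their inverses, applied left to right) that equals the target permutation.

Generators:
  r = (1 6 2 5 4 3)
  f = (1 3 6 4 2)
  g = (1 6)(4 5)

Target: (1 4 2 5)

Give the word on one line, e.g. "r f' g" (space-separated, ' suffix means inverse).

  after g': (1 6)(4 5)
  after f': (1 3)(2 4 5 6)
  after r': (1 4 2 5)

g' f' r'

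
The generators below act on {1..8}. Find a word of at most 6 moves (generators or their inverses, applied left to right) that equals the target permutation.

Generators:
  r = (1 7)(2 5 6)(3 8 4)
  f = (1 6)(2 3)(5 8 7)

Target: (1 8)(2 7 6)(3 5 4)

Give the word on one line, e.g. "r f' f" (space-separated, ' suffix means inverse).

f' f' r f f

  after f': (1 6)(2 3)(5 7 8)
  after f': (5 8 7)
  after r: (1 7 6 2 5 4 3 8)
  after f: (1 5 4 2 8 6 3 7)
  after f: (1 8)(2 7 6)(3 5 4)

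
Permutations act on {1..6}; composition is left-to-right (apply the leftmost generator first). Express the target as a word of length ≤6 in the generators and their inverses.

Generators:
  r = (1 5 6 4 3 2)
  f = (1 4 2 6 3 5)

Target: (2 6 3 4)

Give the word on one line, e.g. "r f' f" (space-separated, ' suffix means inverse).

r' f' f' f' r'

  after r': (1 2 3 4 6 5)
  after f': (1 4 2 6 3)
  after f': (3 5)
  after f': (1 5 6 2 4)
  after r': (2 6 3 4)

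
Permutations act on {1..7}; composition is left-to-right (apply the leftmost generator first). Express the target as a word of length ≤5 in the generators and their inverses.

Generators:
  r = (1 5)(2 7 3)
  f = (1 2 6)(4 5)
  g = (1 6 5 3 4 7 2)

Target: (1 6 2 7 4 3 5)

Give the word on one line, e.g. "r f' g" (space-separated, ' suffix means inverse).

g' f' f'

  after g': (1 2 7 4 3 5 6)
  after f': (2 7 5)(3 4)
  after f': (1 6 2 7 4 3 5)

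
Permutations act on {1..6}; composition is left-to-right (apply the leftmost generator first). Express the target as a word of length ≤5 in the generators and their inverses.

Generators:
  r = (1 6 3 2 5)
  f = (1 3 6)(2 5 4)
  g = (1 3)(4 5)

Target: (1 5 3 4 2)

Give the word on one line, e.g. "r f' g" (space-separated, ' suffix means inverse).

g r' f r'

  after g: (1 3)(4 5)
  after r': (1 6)(2 3 5 4)
  after f: (2 6 3 4 5)
  after r': (1 5 3 4 2)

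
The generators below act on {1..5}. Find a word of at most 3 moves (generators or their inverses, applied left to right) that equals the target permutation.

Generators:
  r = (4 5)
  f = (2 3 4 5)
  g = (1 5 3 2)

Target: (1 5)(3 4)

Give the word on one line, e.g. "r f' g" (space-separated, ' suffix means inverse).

  after f: (2 3 4 5)
  after g: (1 5)(3 4)

f g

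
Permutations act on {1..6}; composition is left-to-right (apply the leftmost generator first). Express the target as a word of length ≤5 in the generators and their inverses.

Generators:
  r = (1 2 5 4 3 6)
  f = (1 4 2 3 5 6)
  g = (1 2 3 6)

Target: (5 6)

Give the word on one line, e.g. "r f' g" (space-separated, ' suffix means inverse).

  after f: (1 4 2 3 5 6)
  after f: (1 2 5)(3 6 4)
  after r': (5 6)

f f r'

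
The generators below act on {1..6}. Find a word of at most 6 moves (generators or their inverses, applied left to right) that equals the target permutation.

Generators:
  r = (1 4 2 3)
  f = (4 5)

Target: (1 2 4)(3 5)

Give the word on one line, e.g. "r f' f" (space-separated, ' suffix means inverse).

  after r: (1 4 2 3)
  after f: (1 5 4 2 3)
  after r: (1 5 2)(3 4)
  after f': (1 4 3 5 2)
  after r: (1 2 4)(3 5)

r f r f' r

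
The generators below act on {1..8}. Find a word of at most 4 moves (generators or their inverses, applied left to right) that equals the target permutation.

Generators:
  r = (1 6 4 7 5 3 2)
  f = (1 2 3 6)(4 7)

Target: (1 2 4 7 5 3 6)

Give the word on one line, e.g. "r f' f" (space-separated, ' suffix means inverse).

f' f' r

  after f': (1 6 3 2)(4 7)
  after f': (1 3)(2 6)
  after r: (1 2 4 7 5 3 6)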